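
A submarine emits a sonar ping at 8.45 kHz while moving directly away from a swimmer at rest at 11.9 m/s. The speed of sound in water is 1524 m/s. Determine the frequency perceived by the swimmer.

8.38 kHz

With the source moving away from a stationary observer, f' = f · v/(v + v_s).
f' = 8.45 × 1524/(1524 + 11.9) = 8.45 × 1524/1536 ≈ 8.38 kHz.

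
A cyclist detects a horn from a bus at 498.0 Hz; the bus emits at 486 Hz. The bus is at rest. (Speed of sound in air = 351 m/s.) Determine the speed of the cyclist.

f' > f, so the cyclist is approaching.
f' = f · (v + v_o)/v ⇒ v_o = v · |f'/f − 1|.
v_o = 351 × |498.0/486 − 1| = 351 × 0.02469 ≈ 8.7 m/s.

8.7 m/s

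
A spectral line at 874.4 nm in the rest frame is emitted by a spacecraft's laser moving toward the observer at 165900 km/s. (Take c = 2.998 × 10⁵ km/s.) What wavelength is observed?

β = v/c = 165900/299800 = 0.5534.
Relativistic Doppler for wavelength: λ' = λ₀ · √((1 − β)/(1 + β)).
λ' = 874.4 × √(0.4466/1.5534) = 874.4 × 0.53621 ≈ 468.9 nm.

468.9 nm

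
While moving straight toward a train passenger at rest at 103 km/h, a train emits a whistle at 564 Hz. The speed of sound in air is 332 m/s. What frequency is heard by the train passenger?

103 km/h = 28.61 m/s.
Moving source, stationary observer: f' = f · v/(v − v_s) since the source is approaching.
f' = 564 × 332/(332 − 28.61) = 564 × 332/303.4 ≈ 617 Hz.

617 Hz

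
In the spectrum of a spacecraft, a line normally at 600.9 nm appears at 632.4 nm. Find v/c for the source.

0.051c

λ'/λ₀ = 1.0524 > 1 (redshift), so the source is receding.
λ'/λ₀ = √((1 + β)/(1 − β)) for a receding source ⇒ β = (r² − 1)/(r² + 1) with r = λ'/λ₀.
β = (1.1076 − 1)/(1.1076 + 1) ≈ 0.051.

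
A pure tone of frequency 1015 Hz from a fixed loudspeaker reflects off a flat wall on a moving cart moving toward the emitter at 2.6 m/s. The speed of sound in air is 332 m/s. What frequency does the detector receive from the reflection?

At the flat wall on a moving cart (a moving observer), f₁ = f₀ · (v + u)/v = 1015 × 334.6/332 ≈ 1023 Hz.
On reflection it acts as a source moving toward the stationary detector: f₂ = f₁ · v/(v − u) = 1023 × 332/329.4 ≈ 1031 Hz.
Equivalently f₂ = f₀ · (v + u)/(v − u).

1031 Hz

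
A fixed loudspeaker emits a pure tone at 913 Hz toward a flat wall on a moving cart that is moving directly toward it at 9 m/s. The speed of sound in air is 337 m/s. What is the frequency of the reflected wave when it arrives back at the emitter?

The flat wall on a moving cart first receives the wave as a moving observer: f₁ = f₀ · (v + u)/v = 913 × (337 + 9)/337 ≈ 937 Hz.
On reflection it acts as a source moving toward the stationary detector: f₂ = f₁ · v/(v − u) = 937 × 337/328 ≈ 963 Hz.

963 Hz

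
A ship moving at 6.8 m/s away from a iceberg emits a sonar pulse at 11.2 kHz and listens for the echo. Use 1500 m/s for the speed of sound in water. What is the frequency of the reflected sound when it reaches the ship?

The iceberg receives the sound from a moving source: f₁ = f₀ · v/(v + v_e) = 11.2 × 1500/1506.8 ≈ 11.15 kHz.
On the return leg the ship is a moving observer: f₂ = f₁ · (v − v_e)/v = 11.15 × 1493.2/1500 ≈ 11.10 kHz.

11.10 kHz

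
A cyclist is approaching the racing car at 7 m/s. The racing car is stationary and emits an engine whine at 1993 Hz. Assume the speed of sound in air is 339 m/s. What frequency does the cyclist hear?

Only the observer moves, toward the source, so f' = f · (v + v_o)/v.
f' = 1993 × (339 + 7)/339 = 1993 × 346/339 ≈ 2034 Hz.

2034 Hz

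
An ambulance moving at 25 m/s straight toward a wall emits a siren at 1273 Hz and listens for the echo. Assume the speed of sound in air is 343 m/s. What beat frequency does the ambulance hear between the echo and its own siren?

The wall receives the sound from a moving source: f₁ = f₀ · v/(v − v_e) = 1273 × 343/318 ≈ 1373 Hz.
On the return leg the ambulance is a moving observer: f₂ = f₁ · (v + v_e)/v = 1373 × 368/343 ≈ 1473 Hz.
Equivalently f₂ = f₀ · (v + v_e)/(v − v_e).
Beat against the emitted tone: |f₂ − f₀| = 2v_e·f₀/(v − v_e) = 2 × 25 × 1273/318 ≈ 200 Hz.

200 Hz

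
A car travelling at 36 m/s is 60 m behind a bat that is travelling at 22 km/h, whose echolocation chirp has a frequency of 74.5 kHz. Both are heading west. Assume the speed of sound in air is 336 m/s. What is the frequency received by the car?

81.0 kHz

22 km/h = 6.111 m/s.
The car is behind, so the bat is moving away from it while the car is moving toward the bat.
With source receding and observer approaching, f' = f · (v + v_o)/(v + v_s).
f' = 74.5 × (336 + 36)/(336 + 6.111) = 74.5 × 372/342.11 ≈ 81.0 kHz.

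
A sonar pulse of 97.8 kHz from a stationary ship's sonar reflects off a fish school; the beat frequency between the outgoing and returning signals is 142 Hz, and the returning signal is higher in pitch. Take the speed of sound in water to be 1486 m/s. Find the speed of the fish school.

1.08 m/s

Double Doppler shift off a moving reflector: f₂ = f₀ · (v + u)/(v − u) (u > 0 toward emitter).
Returning signal is higher, so f₂ = f₀ + Δf = 97800 + 142 = 97942 Hz.
Rearranging, u = v · (f₂ − f₀)/(f₂ + f₀) = 1486 × 142/195742 ≈ 1.08 m/s.
So the fish school is moving at 1.08 m/s toward the emitter.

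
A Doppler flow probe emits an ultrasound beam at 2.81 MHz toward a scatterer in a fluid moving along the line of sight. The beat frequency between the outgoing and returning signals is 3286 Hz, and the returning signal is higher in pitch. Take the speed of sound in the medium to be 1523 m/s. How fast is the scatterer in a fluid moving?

Double Doppler shift off a moving reflector: f₂ = f₀ · (v + u)/(v − u) (u > 0 toward emitter).
Returning signal is higher, so f₂ = f₀ + Δf = 2810000 + 3286 = 2813286 Hz.
Rearranging, u = v · (f₂ − f₀)/(f₂ + f₀) = 1523 × 3286/5623286 ≈ 0.89 m/s.
So the scatterer in a fluid is moving at 0.89 m/s toward the emitter.

0.89 m/s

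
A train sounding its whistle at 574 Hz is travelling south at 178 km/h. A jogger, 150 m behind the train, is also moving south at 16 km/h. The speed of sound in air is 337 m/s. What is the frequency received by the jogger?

507 Hz

178 km/h = 49.44 m/s; 16 km/h = 4.444 m/s.
The jogger is behind, so the train is moving away from it while the jogger is moving toward the train.
With source receding and observer approaching, f' = f · (v + v_o)/(v + v_s).
f' = 574 × (337 + 4.444)/(337 + 49.44) = 574 × 341.44/386.44 ≈ 507 Hz.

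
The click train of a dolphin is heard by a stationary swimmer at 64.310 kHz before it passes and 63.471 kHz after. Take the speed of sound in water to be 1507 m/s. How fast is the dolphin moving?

9.9 m/s

f₁/f₂ = (v + v_s)/(v − v_s), so v_s = v · (f₁ − f₂)/(f₁ + f₂).
v_s = 1507 × (64.310 − 63.471)/(64.310 + 63.471) = 1507 × 0.839/127.781 ≈ 9.9 m/s.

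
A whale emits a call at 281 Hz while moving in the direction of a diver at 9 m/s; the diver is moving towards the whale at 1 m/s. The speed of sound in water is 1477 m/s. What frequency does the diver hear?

283 Hz

General Doppler shift: f' = f · (v + v_o)/(v − v_s).
f' = 281 × (1477 + 1)/(1477 − 9) = 281 × 1478/1468 ≈ 283 Hz.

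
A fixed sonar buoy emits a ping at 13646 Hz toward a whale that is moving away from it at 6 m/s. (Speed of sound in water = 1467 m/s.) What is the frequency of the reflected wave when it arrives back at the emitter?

The whale first receives the wave as a moving observer: f₁ = f₀ · (v − u)/v = 13646 × (1467 − 6)/1467 ≈ 13590 Hz.
On reflection it acts as a source moving away from the stationary detector: f₂ = f₁ · v/(v + u) = 13590 × 1467/1473 ≈ 13535 Hz.
Equivalently f₂ = f₀ · (v − u)/(v + u).

13535 Hz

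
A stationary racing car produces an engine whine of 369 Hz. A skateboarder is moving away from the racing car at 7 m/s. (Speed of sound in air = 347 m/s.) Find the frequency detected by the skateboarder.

Moving observer, stationary source: f' = f · (v − v_o)/v.
f' = 369 × (347 − 7)/347 = 369 × 340/347 ≈ 362 Hz.

362 Hz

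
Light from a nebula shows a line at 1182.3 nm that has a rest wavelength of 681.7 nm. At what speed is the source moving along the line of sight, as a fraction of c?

0.501c

λ'/λ₀ = 1.7343 > 1 (redshift), so the source is receding.
λ'/λ₀ = √((1 + β)/(1 − β)) for a receding source ⇒ β = (r² − 1)/(r² + 1) with r = λ'/λ₀.
β = (3.0079 − 1)/(3.0079 + 1) ≈ 0.501.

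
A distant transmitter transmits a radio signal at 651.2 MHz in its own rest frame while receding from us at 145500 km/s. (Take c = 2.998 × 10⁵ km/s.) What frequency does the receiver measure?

383.3 MHz

β = v/c = 145500/299800 = 0.4853.
Relativistic Doppler for frequency: f' = f₀ · √((1 − β)/(1 + β)).
f' = 651.2 × √(0.5147/1.4853) = 651.2 × 0.58865 ≈ 383.3 MHz.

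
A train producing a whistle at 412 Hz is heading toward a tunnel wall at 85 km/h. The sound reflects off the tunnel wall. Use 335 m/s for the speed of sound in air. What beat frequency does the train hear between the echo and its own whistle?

62 Hz

85 km/h = 23.61 m/s.
The tunnel wall receives the sound from a moving source: f₁ = f₀ · v/(v − v_e) = 412 × 335/311.39 ≈ 443.2 Hz.
On the return leg the train is a moving observer: f₂ = f₁ · (v + v_e)/v = 443.2 × 358.61/335 ≈ 474.5 Hz.
Equivalently f₂ = f₀ · (v + v_e)/(v − v_e).
Beat against the emitted tone: |f₂ − f₀| = 2v_e·f₀/(v − v_e) = 2 × 23.61 × 412/311.39 ≈ 62 Hz.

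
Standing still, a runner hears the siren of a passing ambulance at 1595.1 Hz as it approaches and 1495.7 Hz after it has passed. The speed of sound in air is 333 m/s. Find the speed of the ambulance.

f₁/f₂ = (v + v_s)/(v − v_s), so v_s = v · (f₁ − f₂)/(f₁ + f₂).
v_s = 333 × (1595.1 − 1495.7)/(1595.1 + 1495.7) = 333 × 99.4/3090.8 ≈ 10.7 m/s.

10.7 m/s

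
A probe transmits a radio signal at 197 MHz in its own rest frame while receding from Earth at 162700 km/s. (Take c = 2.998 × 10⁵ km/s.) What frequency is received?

β = v/c = 162700/299800 = 0.5427.
Relativistic Doppler for frequency: f' = f₀ · √((1 − β)/(1 + β)).
f' = 197 × √(0.4573/1.5427) = 197 × 0.54446 ≈ 107.3 MHz.

107.3 MHz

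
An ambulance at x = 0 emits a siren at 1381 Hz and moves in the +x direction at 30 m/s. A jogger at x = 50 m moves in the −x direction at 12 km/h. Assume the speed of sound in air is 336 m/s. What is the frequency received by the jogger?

12 km/h = 3.333 m/s.
The observer lies on the +x side, so the source is heading toward the observer and the observer is heading toward the source.
General Doppler shift: f' = f · (v + v_o)/(v − v_s).
f' = 1381 × (336 + 3.333)/(336 − 30) = 1381 × 339.33/306 ≈ 1531 Hz.

1531 Hz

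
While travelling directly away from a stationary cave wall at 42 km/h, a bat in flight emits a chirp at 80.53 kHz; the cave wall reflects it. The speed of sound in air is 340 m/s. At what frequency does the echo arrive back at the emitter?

75.2 kHz

42 km/h = 11.67 m/s.
The cave wall receives the sound from a moving source: f₁ = f₀ · v/(v + v_e) = 80.53 × 340/351.67 ≈ 77.9 kHz.
On the return leg the bat in flight is a moving observer: f₂ = f₁ · (v − v_e)/v = 77.9 × 328.33/340 ≈ 75.2 kHz.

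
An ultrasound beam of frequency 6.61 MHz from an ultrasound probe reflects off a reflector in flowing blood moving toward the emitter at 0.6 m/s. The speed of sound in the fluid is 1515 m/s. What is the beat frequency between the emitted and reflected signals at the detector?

5238 Hz

The reflector in flowing blood first receives the wave as a moving observer: f₁ = f₀ · (v + u)/v = 6.61 × (1515 + 0.6)/1515 ≈ 6.61262 MHz.
On reflection it acts as a source moving toward the stationary detector: f₂ = f₁ · v/(v − u) = 6.61262 × 1515/1514.4 ≈ 6.61524 MHz.
Equivalently f₂ = f₀ · (v + u)/(v − u).
Beat frequency (with f₀ = 6610000 Hz): |f₂ − f₀| = 2u·f₀/(v − u) = 2 × 0.6 × 6610000/1514.4 ≈ 5238 Hz.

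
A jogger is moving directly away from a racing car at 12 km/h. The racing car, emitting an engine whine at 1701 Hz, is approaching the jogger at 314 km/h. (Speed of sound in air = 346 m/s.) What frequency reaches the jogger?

314 km/h = 87.22 m/s; 12 km/h = 3.333 m/s.
With source approaching and observer receding, f' = f · (v − v_o)/(v − v_s).
f' = 1701 × (346 − 3.333)/(346 − 87.22) = 1701 × 342.67/258.78 ≈ 2252 Hz.

2252 Hz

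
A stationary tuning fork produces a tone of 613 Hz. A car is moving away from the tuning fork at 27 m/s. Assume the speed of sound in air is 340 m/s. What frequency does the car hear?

Moving observer, stationary source: f' = f · (v − v_o)/v.
f' = 613 × (340 − 27)/340 = 613 × 313/340 ≈ 564 Hz.

564 Hz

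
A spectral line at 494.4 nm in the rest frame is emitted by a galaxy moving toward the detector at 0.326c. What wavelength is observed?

Relativistic Doppler for wavelength: λ' = λ₀ · √((1 − β)/(1 + β)).
λ' = 494.4 × √(0.6740/1.3260) = 494.4 × 0.71295 ≈ 352.5 nm.

352.5 nm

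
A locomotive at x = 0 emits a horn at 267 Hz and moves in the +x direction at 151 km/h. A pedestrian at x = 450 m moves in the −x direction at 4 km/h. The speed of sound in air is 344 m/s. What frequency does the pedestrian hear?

151 km/h = 41.94 m/s; 4 km/h = 1.111 m/s.
The observer lies on the +x side, so the source is heading toward the observer and the observer is heading toward the source.
Both move, so f' = f · (v + v_o)/(v − v_s).
f' = 267 × (344 + 1.111)/(344 − 41.94) = 267 × 345.11/302.06 ≈ 305 Hz.

305 Hz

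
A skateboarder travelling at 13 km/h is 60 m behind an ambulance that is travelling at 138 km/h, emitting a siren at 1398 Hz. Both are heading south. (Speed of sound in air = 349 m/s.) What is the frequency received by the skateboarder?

1273 Hz

138 km/h = 38.33 m/s; 13 km/h = 3.611 m/s.
The skateboarder is behind, so the ambulance is moving away from it while the skateboarder is moving toward the ambulance.
Both move, so f' = f · (v + v_o)/(v + v_s).
f' = 1398 × (349 + 3.611)/(349 + 38.33) = 1398 × 352.61/387.33 ≈ 1273 Hz.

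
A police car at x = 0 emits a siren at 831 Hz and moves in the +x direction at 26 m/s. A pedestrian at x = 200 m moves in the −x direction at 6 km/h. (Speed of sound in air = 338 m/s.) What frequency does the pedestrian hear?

905 Hz

6 km/h = 1.667 m/s.
The observer lies on the +x side, so the source is heading toward the observer and the observer is heading toward the source.
Both move, so f' = f · (v + v_o)/(v − v_s).
f' = 831 × (338 + 1.667)/(338 − 26) = 831 × 339.67/312 ≈ 905 Hz.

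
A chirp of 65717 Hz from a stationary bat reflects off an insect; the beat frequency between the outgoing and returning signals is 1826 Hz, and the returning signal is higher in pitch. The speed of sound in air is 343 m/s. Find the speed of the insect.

Double Doppler shift off a moving reflector: f₂ = f₀ · (v + u)/(v − u) (u > 0 toward emitter).
Returning signal is higher, so f₂ = f₀ + Δf = 65717 + 1826 = 67543 Hz.
Rearranging, u = v · (f₂ − f₀)/(f₂ + f₀) = 343 × 1826/133260 ≈ 4.7 m/s.
So the insect is moving at 4.7 m/s toward the emitter.

4.7 m/s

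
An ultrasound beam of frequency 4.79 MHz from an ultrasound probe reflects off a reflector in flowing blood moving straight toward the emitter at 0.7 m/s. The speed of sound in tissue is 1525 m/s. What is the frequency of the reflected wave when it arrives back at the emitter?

4.794 MHz

At the reflector in flowing blood (a moving observer), f₁ = f₀ · (v + u)/v = 4.79 × 1525.7/1525 ≈ 4.792 MHz.
On reflection it acts as a source moving toward the stationary detector: f₂ = f₁ · v/(v − u) = 4.792 × 1525/1524.3 ≈ 4.794 MHz.
Equivalently f₂ = f₀ · (v + u)/(v − u).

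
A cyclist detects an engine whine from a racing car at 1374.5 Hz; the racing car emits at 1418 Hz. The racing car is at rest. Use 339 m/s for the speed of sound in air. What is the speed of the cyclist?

10.4 m/s

f' < f, so the cyclist is receding.
f' = f · (v − v_o)/v ⇒ v_o = v · |f'/f − 1|.
v_o = 339 × |1374.5/1418 − 1| = 339 × 0.03068 ≈ 10.4 m/s.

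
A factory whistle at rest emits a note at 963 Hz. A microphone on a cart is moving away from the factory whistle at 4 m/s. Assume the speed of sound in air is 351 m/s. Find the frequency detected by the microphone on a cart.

952 Hz

Moving observer, stationary source: f' = f · (v − v_o)/v.
f' = 963 × (351 − 4)/351 = 963 × 347/351 ≈ 952 Hz.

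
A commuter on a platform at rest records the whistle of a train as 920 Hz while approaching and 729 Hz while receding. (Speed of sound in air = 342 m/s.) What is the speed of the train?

40 m/s

f₁/f₂ = (v + v_s)/(v − v_s), so v_s = v · (f₁ − f₂)/(f₁ + f₂).
v_s = 342 × (920 − 729)/(920 + 729) = 342 × 191/1649 ≈ 40 m/s.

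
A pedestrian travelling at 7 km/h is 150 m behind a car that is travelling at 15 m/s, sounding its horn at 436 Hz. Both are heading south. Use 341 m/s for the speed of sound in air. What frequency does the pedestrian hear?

420 Hz

7 km/h = 1.944 m/s.
The pedestrian is behind, so the car is moving away from it while the pedestrian is moving toward the car.
With source receding and observer approaching, f' = f · (v + v_o)/(v + v_s).
f' = 436 × (341 + 1.944)/(341 + 15) = 436 × 342.94/356 ≈ 420 Hz.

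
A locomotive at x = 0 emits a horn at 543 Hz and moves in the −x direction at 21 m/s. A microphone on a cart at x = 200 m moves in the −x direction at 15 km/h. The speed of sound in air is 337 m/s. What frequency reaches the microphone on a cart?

15 km/h = 4.167 m/s.
The observer lies on the +x side, so the source is heading away from the observer and the observer is heading toward the source.
With source receding and observer approaching, f' = f · (v + v_o)/(v + v_s).
f' = 543 × (337 + 4.167)/(337 + 21) = 543 × 341.17/358 ≈ 517 Hz.

517 Hz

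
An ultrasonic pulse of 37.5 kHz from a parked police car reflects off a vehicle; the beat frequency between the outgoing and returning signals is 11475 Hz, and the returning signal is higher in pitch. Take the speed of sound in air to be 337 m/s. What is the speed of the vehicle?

Double Doppler shift off a moving reflector: f₂ = f₀ · (v + u)/(v − u) (u > 0 toward emitter).
Returning signal is higher, so f₂ = f₀ + Δf = 37500 + 11475 = 48975 Hz.
Rearranging, u = v · (f₂ − f₀)/(f₂ + f₀) = 337 × 11475/86475 ≈ 45 m/s.
So the vehicle is moving at 45 m/s toward the emitter.

45 m/s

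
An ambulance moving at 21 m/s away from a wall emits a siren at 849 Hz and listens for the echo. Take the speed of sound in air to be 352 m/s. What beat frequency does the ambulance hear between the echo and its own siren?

The wall receives the sound from a moving source: f₁ = f₀ · v/(v + v_e) = 849 × 352/373 ≈ 801.2 Hz.
On the return leg the ambulance is a moving observer: f₂ = f₁ · (v − v_e)/v = 801.2 × 331/352 ≈ 753.4 Hz.
Equivalently f₂ = f₀ · (v − v_e)/(v + v_e).
Beat against the emitted tone: |f₂ − f₀| = 2v_e·f₀/(v + v_e) = 2 × 21 × 849/373 ≈ 96 Hz.

96 Hz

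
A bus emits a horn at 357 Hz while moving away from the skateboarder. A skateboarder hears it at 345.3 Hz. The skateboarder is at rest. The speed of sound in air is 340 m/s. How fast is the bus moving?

f' = f · v/(v + v_s) ⇒ v_s = v · |1 − f/f'|.
v_s = 340 × |1 − 357/345.3| = 340 × 0.03388 ≈ 11.5 m/s.

11.5 m/s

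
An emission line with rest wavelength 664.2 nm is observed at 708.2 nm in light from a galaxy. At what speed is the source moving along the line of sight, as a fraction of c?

0.064

λ'/λ₀ = 1.0662 > 1 (redshift), so the source is receding.
λ'/λ₀ = √((1 + β)/(1 − β)) for a receding source ⇒ β = (r² − 1)/(r² + 1) with r = λ'/λ₀.
β = (1.1369 − 1)/(1.1369 + 1) ≈ 0.064.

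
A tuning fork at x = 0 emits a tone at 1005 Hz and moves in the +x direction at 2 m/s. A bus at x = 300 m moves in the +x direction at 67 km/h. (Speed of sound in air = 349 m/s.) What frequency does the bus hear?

67 km/h = 18.61 m/s.
The observer lies on the +x side, so the source is heading toward the observer and the observer is heading away from the source.
With source approaching and observer receding, f' = f · (v − v_o)/(v − v_s).
f' = 1005 × (349 − 18.61)/(349 − 2) = 1005 × 330.39/347 ≈ 957 Hz.

957 Hz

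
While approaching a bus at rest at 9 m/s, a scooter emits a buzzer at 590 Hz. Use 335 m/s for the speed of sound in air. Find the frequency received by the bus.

606 Hz

Moving source, stationary observer: f' = f · v/(v − v_s) since the source is approaching.
f' = 590 × 335/(335 − 9) = 590 × 335/326 ≈ 606 Hz.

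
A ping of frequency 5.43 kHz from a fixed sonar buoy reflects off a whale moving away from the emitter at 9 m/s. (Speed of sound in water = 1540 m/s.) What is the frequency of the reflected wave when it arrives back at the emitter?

At the whale (a moving observer), f₁ = f₀ · (v − u)/v = 5.43 × 1531/1540 ≈ 5.40 kHz.
The reflection then acts as a moving source: f₂ = f₁ · v/(v + u) ≈ 5.37 kHz.

5.37 kHz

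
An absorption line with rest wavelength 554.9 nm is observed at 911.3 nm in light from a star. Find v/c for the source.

0.459

λ'/λ₀ = 1.6423 > 1 (redshift), so the source is receding.
λ'/λ₀ = √((1 + β)/(1 − β)) for a receding source ⇒ β = (r² − 1)/(r² + 1) with r = λ'/λ₀.
β = (2.6971 − 1)/(2.6971 + 1) ≈ 0.459.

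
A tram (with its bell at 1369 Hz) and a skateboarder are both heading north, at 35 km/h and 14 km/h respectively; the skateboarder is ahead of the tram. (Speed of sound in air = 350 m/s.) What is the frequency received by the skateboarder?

1392 Hz

35 km/h = 9.722 m/s; 14 km/h = 3.889 m/s.
The skateboarder is ahead, so the tram is moving toward it while the skateboarder is moving away from the tram.
With source approaching and observer receding, f' = f · (v − v_o)/(v − v_s).
f' = 1369 × (350 − 3.889)/(350 − 9.722) = 1369 × 346.11/340.28 ≈ 1392 Hz.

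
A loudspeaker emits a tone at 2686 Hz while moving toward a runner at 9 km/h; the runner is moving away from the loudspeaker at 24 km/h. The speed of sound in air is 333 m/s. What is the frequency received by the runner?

2652 Hz

9 km/h = 2.5 m/s; 24 km/h = 6.667 m/s.
General Doppler shift: f' = f · (v − v_o)/(v − v_s).
f' = 2686 × (333 − 6.667)/(333 − 2.5) = 2686 × 326.33/330.5 ≈ 2652 Hz.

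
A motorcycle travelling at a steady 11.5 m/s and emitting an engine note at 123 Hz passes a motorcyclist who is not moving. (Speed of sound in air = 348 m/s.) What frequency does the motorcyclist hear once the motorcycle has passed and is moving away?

119 Hz

Receding: f₂ = f · v/(v + v_s) = 123 × 348/359.5 ≈ 119 Hz.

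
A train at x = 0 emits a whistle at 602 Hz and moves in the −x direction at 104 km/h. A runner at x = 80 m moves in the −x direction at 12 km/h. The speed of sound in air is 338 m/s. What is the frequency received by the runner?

560 Hz

104 km/h = 28.89 m/s; 12 km/h = 3.333 m/s.
The observer lies on the +x side, so the source is heading away from the observer and the observer is heading toward the source.
General Doppler shift: f' = f · (v + v_o)/(v + v_s).
f' = 602 × (338 + 3.333)/(338 + 28.89) = 602 × 341.33/366.89 ≈ 560 Hz.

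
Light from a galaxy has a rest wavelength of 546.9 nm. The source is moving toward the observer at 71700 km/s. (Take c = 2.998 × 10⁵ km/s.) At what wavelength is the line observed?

β = v/c = 71700/299800 = 0.2392.
Relativistic Doppler for wavelength: λ' = λ₀ · √((1 − β)/(1 + β)).
λ' = 546.9 × √(0.7608/1.2392) = 546.9 × 0.78358 ≈ 428.5 nm.

428.5 nm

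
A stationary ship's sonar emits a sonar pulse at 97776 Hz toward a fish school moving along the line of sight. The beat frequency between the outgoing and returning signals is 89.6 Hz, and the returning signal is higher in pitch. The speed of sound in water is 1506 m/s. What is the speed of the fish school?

Double Doppler shift off a moving reflector: f₂ = f₀ · (v + u)/(v − u) (u > 0 toward emitter).
Returning signal is higher, so f₂ = f₀ + Δf = 97776 + 89.6 = 97865.6 Hz.
Rearranging, u = v · (f₂ − f₀)/(f₂ + f₀) = 1506 × 89.6/195641.6 ≈ 0.69 m/s.
So the fish school is moving at 0.69 m/s toward the emitter.

0.69 m/s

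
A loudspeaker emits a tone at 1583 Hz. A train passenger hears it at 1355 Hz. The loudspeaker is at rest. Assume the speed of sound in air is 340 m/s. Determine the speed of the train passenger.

49 m/s

f' < f, so the train passenger is receding.
f' = f · (v − v_o)/v ⇒ v_o = v · |f'/f − 1|.
v_o = 340 × |1355/1583 − 1| = 340 × 0.144 ≈ 49 m/s.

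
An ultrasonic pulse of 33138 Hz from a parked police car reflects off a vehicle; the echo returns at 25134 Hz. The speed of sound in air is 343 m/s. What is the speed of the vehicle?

47 m/s

Double Doppler shift off a moving reflector: f₂ = f₀ · (v + u)/(v − u) (u > 0 toward emitter).
Rearranging, u = v · (f₂ − f₀)/(f₂ + f₀) = 343 × -8004/58272 ≈ -47 m/s.
So the vehicle is moving at 47 m/s away from the emitter.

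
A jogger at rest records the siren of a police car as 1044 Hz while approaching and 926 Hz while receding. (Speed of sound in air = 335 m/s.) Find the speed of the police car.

20.1 m/s

f₁/f₂ = (v + v_s)/(v − v_s), so v_s = v · (f₁ − f₂)/(f₁ + f₂).
v_s = 335 × (1044 − 926)/(1044 + 926) = 335 × 118/1970 ≈ 20.1 m/s.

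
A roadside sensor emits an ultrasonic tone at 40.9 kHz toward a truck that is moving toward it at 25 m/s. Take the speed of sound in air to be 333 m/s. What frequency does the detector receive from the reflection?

47.5 kHz

At the truck (a moving observer), f₁ = f₀ · (v + u)/v = 40.9 × 358/333 ≈ 44.0 kHz.
The reflection then acts as a moving source: f₂ = f₁ · v/(v − u) ≈ 47.5 kHz.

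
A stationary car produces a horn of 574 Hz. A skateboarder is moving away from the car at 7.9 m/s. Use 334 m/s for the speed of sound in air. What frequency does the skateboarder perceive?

560 Hz

Only the observer moves, away from the source, so f' = f · (v − v_o)/v.
f' = 574 × (334 − 7.9)/334 = 574 × 326.1/334 ≈ 560 Hz.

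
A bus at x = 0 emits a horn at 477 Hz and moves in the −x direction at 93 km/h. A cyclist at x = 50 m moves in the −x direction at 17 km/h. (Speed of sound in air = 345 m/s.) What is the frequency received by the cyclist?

93 km/h = 25.83 m/s; 17 km/h = 4.722 m/s.
The observer lies on the +x side, so the source is heading away from the observer and the observer is heading toward the source.
With source receding and observer approaching, f' = f · (v + v_o)/(v + v_s).
f' = 477 × (345 + 4.722)/(345 + 25.83) = 477 × 349.72/370.83 ≈ 450 Hz.

450 Hz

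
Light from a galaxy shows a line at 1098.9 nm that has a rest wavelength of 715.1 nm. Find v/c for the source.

0.405c

λ'/λ₀ = 1.5367 > 1 (redshift), so the source is receding.
λ'/λ₀ = √((1 + β)/(1 − β)) for a receding source ⇒ β = (r² − 1)/(r² + 1) with r = λ'/λ₀.
β = (2.3615 − 1)/(2.3615 + 1) ≈ 0.405.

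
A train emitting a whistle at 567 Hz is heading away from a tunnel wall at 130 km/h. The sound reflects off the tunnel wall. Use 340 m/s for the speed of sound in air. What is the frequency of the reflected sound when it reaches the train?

458 Hz

130 km/h = 36.11 m/s.
The tunnel wall receives the sound from a moving source: f₁ = f₀ · v/(v + v_e) = 567 × 340/376.11 ≈ 513 Hz.
On the return leg the train is a moving observer: f₂ = f₁ · (v − v_e)/v = 513 × 303.89/340 ≈ 458 Hz.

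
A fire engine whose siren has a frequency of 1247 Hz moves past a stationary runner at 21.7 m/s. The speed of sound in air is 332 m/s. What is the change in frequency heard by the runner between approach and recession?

164 Hz

Approaching: f₁ = f · v/(v − v_s) = 1247 × 332/310.3 ≈ 1334 Hz.
Receding: f₂ = f · v/(v + v_s) = 1247 × 332/353.7 ≈ 1170 Hz.
Drop: f₁ − f₂ = 2f·v·v_s/(v² − v_s²) = 2 × 1247 × 332 × 21.7/(332² − 21.7²) ≈ 164 Hz.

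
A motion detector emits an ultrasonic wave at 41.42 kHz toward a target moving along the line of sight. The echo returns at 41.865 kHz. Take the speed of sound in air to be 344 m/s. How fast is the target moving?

1.84 m/s

Double Doppler shift off a moving reflector: f₂ = f₀ · (v + u)/(v − u) (u > 0 toward emitter).
Rearranging, u = v · (f₂ − f₀)/(f₂ + f₀) = 344 × 0.445/83.285 ≈ 1.84 m/s.
So the target is moving at 1.84 m/s toward the emitter.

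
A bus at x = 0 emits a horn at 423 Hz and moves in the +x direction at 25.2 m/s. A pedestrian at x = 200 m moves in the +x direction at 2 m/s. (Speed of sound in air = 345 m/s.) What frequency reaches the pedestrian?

The observer lies on the +x side, so the source is heading toward the observer and the observer is heading away from the source.
With source approaching and observer receding, f' = f · (v − v_o)/(v − v_s).
f' = 423 × (345 − 2)/(345 − 25.2) = 423 × 343/319.8 ≈ 454 Hz.

454 Hz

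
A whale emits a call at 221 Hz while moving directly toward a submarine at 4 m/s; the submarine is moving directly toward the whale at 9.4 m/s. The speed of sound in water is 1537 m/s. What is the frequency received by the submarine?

General Doppler shift: f' = f · (v + v_o)/(v − v_s).
f' = 221 × (1537 + 9.4)/(1537 − 4) = 221 × 1546.4/1533 ≈ 223 Hz.

223 Hz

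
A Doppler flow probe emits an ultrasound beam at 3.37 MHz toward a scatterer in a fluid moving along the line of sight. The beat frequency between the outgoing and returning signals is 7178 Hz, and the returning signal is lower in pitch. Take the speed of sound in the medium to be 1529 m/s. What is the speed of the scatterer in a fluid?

Double Doppler shift off a moving reflector: f₂ = f₀ · (v + u)/(v − u) (u > 0 toward emitter).
Returning signal is lower, so f₂ = f₀ − Δf = 3370000 − 7178 = 3362822 Hz.
Rearranging, u = v · (f₂ − f₀)/(f₂ + f₀) = 1529 × -7178/6732822 ≈ -1.63 m/s.
So the scatterer in a fluid is moving at 1.63 m/s away from the emitter.

1.63 m/s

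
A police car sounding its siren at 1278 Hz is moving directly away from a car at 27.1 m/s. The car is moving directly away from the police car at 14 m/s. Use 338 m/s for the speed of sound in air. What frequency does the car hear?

1134 Hz

Both move, so f' = f · (v − v_o)/(v + v_s).
f' = 1278 × (338 − 14)/(338 + 27.1) = 1278 × 324/365.1 ≈ 1134 Hz.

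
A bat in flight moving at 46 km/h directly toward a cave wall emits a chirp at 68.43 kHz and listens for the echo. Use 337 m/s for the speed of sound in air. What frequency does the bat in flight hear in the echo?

73.8 kHz

46 km/h = 12.78 m/s.
The cave wall receives the sound from a moving source: f₁ = f₀ · v/(v − v_e) = 68.43 × 337/324.22 ≈ 71.1 kHz.
On the return leg the bat in flight is a moving observer: f₂ = f₁ · (v + v_e)/v = 71.1 × 349.78/337 ≈ 73.8 kHz.
Equivalently f₂ = f₀ · (v + v_e)/(v − v_e).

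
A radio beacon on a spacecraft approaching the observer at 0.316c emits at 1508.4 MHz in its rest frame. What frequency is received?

Relativistic Doppler for frequency: f' = f₀ · √((1 + β)/(1 − β)).
f' = 1508.4 × √(1.3160/0.6840) = 1508.4 × 1.38707 ≈ 2092.3 MHz.

2092.3 MHz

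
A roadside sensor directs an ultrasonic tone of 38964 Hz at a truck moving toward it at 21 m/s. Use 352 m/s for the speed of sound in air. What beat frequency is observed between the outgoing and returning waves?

At the truck (a moving observer), f₁ = f₀ · (v + u)/v = 38964 × 373/352 ≈ 41289 Hz.
On reflection it acts as a source moving toward the stationary detector: f₂ = f₁ · v/(v − u) = 41289 × 352/331 ≈ 43908 Hz.
Beat frequency: |f₂ − f₀| = 2u·f₀/(v − u) = 2 × 21 × 38964/331 ≈ 4944 Hz.

4944 Hz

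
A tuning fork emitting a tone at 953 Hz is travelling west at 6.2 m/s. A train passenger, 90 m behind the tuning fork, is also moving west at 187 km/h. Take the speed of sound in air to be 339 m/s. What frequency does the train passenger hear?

1079 Hz

187 km/h = 51.94 m/s.
The train passenger is behind, so the tuning fork is moving away from it while the train passenger is moving toward the tuning fork.
Both move, so f' = f · (v + v_o)/(v + v_s).
f' = 953 × (339 + 51.94)/(339 + 6.2) = 953 × 390.94/345.2 ≈ 1079 Hz.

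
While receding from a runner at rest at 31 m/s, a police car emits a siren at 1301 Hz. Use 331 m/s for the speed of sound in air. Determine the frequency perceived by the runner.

1190 Hz

Moving source, stationary observer: f' = f · v/(v + v_s) since the source is receding.
f' = 1301 × 331/(331 + 31) = 1301 × 331/362 ≈ 1190 Hz.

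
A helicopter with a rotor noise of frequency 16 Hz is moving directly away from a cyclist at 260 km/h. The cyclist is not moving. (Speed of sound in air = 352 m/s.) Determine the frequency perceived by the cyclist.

13.3 Hz

260 km/h = 72.22 m/s.
Moving source, stationary observer: f' = f · v/(v + v_s) since the source is receding.
f' = 16 × 352/(352 + 72.22) = 16 × 352/424.2 ≈ 13.3 Hz.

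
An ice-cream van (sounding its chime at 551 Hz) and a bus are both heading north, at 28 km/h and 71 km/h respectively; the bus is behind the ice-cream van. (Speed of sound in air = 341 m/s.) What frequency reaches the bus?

28 km/h = 7.778 m/s; 71 km/h = 19.72 m/s.
The bus is behind, so the ice-cream van is moving away from it while the bus is moving toward the ice-cream van.
With source receding and observer approaching, f' = f · (v + v_o)/(v + v_s).
f' = 551 × (341 + 19.72)/(341 + 7.778) = 551 × 360.72/348.78 ≈ 570 Hz.

570 Hz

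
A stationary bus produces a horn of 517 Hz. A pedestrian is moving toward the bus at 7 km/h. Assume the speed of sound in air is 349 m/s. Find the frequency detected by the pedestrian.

520 Hz

7 km/h = 1.944 m/s.
Moving observer, stationary source: f' = f · (v + v_o)/v.
f' = 517 × (349 + 1.944)/349 = 517 × 350.94/349 ≈ 520 Hz.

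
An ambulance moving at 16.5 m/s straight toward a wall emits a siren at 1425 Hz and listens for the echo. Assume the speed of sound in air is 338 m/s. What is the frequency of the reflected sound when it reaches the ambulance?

The wall receives the sound from a moving source: f₁ = f₀ · v/(v − v_e) = 1425 × 338/321.5 ≈ 1498 Hz.
On the return leg the ambulance is a moving observer: f₂ = f₁ · (v + v_e)/v = 1498 × 354.5/338 ≈ 1571 Hz.
Equivalently f₂ = f₀ · (v + v_e)/(v − v_e).

1571 Hz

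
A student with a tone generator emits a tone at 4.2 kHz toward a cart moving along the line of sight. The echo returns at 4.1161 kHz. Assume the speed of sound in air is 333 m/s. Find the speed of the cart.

Double Doppler shift off a moving reflector: f₂ = f₀ · (v + u)/(v − u) (u > 0 toward emitter).
Rearranging, u = v · (f₂ − f₀)/(f₂ + f₀) = 333 × -0.0839/8.3161 ≈ -3.4 m/s.
So the cart is moving at 3.4 m/s away from the emitter.

3.4 m/s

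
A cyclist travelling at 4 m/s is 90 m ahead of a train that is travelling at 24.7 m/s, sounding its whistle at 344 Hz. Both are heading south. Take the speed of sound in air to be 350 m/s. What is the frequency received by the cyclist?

366 Hz

The cyclist is ahead, so the train is moving toward it while the cyclist is moving away from the train.
With source approaching and observer receding, f' = f · (v − v_o)/(v − v_s).
f' = 344 × (350 − 4)/(350 − 24.7) = 344 × 346/325.3 ≈ 366 Hz.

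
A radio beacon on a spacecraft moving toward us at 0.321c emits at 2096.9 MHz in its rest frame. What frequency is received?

Relativistic Doppler for frequency: f' = f₀ · √((1 + β)/(1 − β)).
f' = 2096.9 × √(1.3210/0.6790) = 2096.9 × 1.39481 ≈ 2924.8 MHz.

2924.8 MHz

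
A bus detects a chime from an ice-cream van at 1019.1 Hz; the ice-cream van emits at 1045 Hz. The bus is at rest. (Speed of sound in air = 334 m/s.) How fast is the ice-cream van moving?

f' < f, so the ice-cream van is receding.
f' = f · v/(v + v_s) ⇒ v_s = v · |1 − f/f'|.
v_s = 334 × |1 − 1045/1019.1| = 334 × 0.02541 ≈ 8.5 m/s.

8.5 m/s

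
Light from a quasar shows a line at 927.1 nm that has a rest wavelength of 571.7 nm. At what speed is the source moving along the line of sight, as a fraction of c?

λ'/λ₀ = 1.6217 > 1 (redshift), so the source is receding.
λ'/λ₀ = √((1 + β)/(1 − β)) for a receding source ⇒ β = (r² − 1)/(r² + 1) with r = λ'/λ₀.
β = (2.6298 − 1)/(2.6298 + 1) ≈ 0.449.

0.449c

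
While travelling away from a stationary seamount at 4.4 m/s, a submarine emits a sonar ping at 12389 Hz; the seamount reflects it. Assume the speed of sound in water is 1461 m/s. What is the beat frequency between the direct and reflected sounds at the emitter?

74 Hz

The seamount receives the sound from a moving source: f₁ = f₀ · v/(v + v_e) = 12389 × 1461/1465.4 ≈ 12351.8 Hz.
On the return leg the submarine is a moving observer: f₂ = f₁ · (v − v_e)/v = 12351.8 × 1456.6/1461 ≈ 12314.6 Hz.
Equivalently f₂ = f₀ · (v − v_e)/(v + v_e).
Beat against the emitted tone: |f₂ − f₀| = 2v_e·f₀/(v + v_e) = 2 × 4.4 × 12389/1465.4 ≈ 74 Hz.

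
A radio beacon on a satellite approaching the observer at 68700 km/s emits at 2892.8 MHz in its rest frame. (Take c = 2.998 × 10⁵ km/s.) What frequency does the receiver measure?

β = v/c = 68700/299800 = 0.2292.
Relativistic Doppler for frequency: f' = f₀ · √((1 + β)/(1 − β)).
f' = 2892.8 × √(1.2292/0.7708) = 2892.8 × 1.26275 ≈ 3652.9 MHz.

3652.9 MHz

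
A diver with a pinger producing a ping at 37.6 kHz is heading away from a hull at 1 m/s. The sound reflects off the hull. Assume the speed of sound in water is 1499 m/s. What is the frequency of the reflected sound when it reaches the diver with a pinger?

37.5 kHz

The hull receives the sound from a moving source: f₁ = f₀ · v/(v + v_e) = 37.6 × 1499/1500 ≈ 37.6 kHz.
On the return leg the diver with a pinger is a moving observer: f₂ = f₁ · (v − v_e)/v = 37.6 × 1498/1499 ≈ 37.5 kHz.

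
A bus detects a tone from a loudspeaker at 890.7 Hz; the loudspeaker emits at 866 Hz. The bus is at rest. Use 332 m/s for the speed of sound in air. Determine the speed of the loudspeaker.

f' > f, so the loudspeaker is approaching.
f' = f · v/(v − v_s) ⇒ v_s = v · |1 − f/f'|.
v_s = 332 × |1 − 866/890.7| = 332 × 0.02773 ≈ 9.2 m/s.

9.2 m/s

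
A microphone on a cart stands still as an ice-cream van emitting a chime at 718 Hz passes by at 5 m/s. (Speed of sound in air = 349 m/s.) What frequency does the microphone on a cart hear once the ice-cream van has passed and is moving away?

708 Hz

Receding: f₂ = f · v/(v + v_s) = 718 × 349/354 ≈ 708 Hz.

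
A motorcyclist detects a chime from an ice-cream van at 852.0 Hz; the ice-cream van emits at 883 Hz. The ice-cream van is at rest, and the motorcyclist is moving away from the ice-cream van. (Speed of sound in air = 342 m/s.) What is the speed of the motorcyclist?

f' = f · (v − v_o)/v ⇒ v_o = v · |f'/f − 1|.
v_o = 342 × |852.0/883 − 1| = 342 × 0.03511 ≈ 12.0 m/s.

12.0 m/s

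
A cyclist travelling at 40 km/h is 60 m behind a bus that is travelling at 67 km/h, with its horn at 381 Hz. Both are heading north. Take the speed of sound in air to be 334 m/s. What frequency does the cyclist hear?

373 Hz

67 km/h = 18.61 m/s; 40 km/h = 11.11 m/s.
The cyclist is behind, so the bus is moving away from it while the cyclist is moving toward the bus.
General Doppler shift: f' = f · (v + v_o)/(v + v_s).
f' = 381 × (334 + 11.11)/(334 + 18.61) = 381 × 345.11/352.61 ≈ 373 Hz.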